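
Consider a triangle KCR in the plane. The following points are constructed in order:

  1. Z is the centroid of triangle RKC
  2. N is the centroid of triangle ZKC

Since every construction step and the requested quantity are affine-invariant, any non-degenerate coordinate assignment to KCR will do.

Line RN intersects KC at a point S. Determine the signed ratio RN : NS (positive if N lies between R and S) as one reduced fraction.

RN:NS = 8

Set K = (0, 0), C = (1, 0), R = (0, 1); any affine frame gives the same invariant.
1. Z is the centroid of triangle RKC ⇒ Z = (1/3, 1/3)
2. N is the centroid of triangle ZKC ⇒ N = (4/9, 1/9)
line RN meets KC at S = (1/2, 0)
N = R + t·(S−R) with t = 8/9, so RN:NS = 8/9:1/9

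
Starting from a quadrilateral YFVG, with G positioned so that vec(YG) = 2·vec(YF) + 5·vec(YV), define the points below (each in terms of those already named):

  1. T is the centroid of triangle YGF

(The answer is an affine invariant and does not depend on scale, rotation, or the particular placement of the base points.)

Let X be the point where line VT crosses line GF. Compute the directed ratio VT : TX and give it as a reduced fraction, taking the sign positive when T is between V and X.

VT:TX = 13/5

Set Y = (0, 0), F = (1, 0), V = (0, 1), G = (2, 5); any affine frame gives the same invariant.
1. T is the centroid of triangle YGF ⇒ T = (1, 5/3)
line VT meets GF at X = (18/13, 25/13)
T = V + t·(X−V) with t = 13/18, so VT:TX = 13/18:5/18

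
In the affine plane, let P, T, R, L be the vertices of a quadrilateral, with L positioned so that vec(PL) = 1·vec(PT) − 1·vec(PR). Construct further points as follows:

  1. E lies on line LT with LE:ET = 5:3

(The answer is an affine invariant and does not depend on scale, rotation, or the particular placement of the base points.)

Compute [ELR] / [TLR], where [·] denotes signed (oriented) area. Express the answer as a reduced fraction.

[ELR]:[TLR] = 5/8

Set P = (0, 0), T = (1, 0), R = (0, 1), L = (1, -1); any affine frame gives the same invariant.
1. E lies on line LT with LE:ET = 5:3 ⇒ E = (1, -3/8)
2·[ELR] = -5/8, 2·[TLR] = -1
[ELR]:[TLR] = -5/8:-1 = 5/8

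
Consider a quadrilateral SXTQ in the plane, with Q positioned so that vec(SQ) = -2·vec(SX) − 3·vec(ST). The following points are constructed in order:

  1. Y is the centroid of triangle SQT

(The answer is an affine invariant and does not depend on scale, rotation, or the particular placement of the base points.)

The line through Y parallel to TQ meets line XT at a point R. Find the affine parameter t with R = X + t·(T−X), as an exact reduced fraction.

Assign S = (0, 0), X = (1, 0), T = (0, 1), Q = (-2, -3) — the answer is frame-independent, so this choice is without loss of generality.
1. Y is the centroid of triangle SQT ⇒ Y = (-2/3, -2/3)
through Y parallel to TQ: direction (-2, -4); meets XT at R = (1/9, 8/9)
R = X + t·(T−X) with t = 8/9

t = 8/9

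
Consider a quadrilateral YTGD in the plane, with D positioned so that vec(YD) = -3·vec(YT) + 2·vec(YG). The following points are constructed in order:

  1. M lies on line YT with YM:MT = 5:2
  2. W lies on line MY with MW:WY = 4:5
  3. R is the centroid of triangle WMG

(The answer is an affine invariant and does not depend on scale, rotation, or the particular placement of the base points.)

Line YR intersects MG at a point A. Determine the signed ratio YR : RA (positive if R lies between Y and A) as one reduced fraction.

Choose coordinates Y = (0, 0), T = (1, 0), G = (0, 1), D = (-3, 2).
1. M lies on line YT with YM:MT = 5:2 ⇒ M = (5/7, 0)
2. W lies on line MY with MW:WY = 4:5 ⇒ W = (25/63, 0)
3. R is the centroid of triangle WMG ⇒ R = (10/27, 1/3)
line YR meets MG at A = (10/23, 9/23)
R = Y + t·(A−Y) with t = 23/27, so YR:RA = 23/27:4/27

YR:RA = 23/4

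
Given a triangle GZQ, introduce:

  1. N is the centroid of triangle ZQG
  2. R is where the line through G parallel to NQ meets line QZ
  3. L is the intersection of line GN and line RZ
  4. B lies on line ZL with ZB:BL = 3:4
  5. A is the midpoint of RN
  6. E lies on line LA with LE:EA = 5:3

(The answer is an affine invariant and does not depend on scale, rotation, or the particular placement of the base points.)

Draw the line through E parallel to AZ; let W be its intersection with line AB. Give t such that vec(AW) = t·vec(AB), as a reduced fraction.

Assign G = (0, 0), Z = (1, 0), Q = (0, 1) — the answer is frame-independent, so this choice is without loss of generality.
1. N is the centroid of triangle ZQG ⇒ N = (1/3, 1/3)
2. R is where the line through G parallel to NQ meets line QZ ⇒ R = (-1, 2)
3. L is the intersection of line GN and line RZ ⇒ L = (1/2, 1/2)
4. B lies on line ZL with ZB:BL = 3:4 ⇒ B = (11/14, 3/14)
5. A is the midpoint of RN ⇒ A = (-1/3, 7/6)
6. E lies on line LA with LE:EA = 5:3 ⇒ E = (-1/48, 11/12)
through E parallel to AZ: direction (4/3, -7/6); meets AB at W = (31/48, 1/3)
W = A + t·(B−A) with t = 7/8

t = 7/8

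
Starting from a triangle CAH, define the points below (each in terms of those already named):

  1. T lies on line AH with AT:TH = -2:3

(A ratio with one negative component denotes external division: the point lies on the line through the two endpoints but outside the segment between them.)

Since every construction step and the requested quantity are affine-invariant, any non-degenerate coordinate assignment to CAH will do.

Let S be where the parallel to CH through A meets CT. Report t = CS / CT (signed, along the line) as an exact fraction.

t = 1/3

Set C = (0, 0), A = (1, 0), H = (0, 1); any affine frame gives the same invariant.
1. T lies on line AH with AT:TH = -2:3 ⇒ T = (3, -2)
through A parallel to CH: direction (0, 1); meets CT at S = (1, -2/3)
S = C + t·(T−C) with t = 1/3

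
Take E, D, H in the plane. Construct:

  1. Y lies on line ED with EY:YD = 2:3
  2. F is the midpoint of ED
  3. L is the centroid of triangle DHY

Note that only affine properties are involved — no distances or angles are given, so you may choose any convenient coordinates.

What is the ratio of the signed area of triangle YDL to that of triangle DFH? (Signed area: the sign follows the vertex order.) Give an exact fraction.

[YDL]:[DFH] = -2/5

Assign E = (0, 0), D = (1, 0), H = (0, 1) — the answer is frame-independent, so this choice is without loss of generality.
1. Y lies on line ED with EY:YD = 2:3 ⇒ Y = (2/5, 0)
2. F is the midpoint of ED ⇒ F = (1/2, 0)
3. L is the centroid of triangle DHY ⇒ L = (7/15, 1/3)
2·[YDL] = 1/5, 2·[DFH] = -1/2
[YDL]:[DFH] = 1/5:-1/2 = -2/5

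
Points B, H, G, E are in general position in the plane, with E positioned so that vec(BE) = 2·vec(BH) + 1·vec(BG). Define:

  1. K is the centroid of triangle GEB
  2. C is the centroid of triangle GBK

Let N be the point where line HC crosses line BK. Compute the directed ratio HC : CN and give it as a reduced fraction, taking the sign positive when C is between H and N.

Set B = (0, 0), H = (1, 0), G = (0, 1), E = (2, 1); any affine frame gives the same invariant.
1. K is the centroid of triangle GEB ⇒ K = (2/3, 2/3)
2. C is the centroid of triangle GBK ⇒ C = (2/9, 5/9)
line HC meets BK at N = (5/12, 5/12)
C = H + t·(N−H) with t = 4/3, so HC:CN = 4/3:-1/3

HC:CN = -4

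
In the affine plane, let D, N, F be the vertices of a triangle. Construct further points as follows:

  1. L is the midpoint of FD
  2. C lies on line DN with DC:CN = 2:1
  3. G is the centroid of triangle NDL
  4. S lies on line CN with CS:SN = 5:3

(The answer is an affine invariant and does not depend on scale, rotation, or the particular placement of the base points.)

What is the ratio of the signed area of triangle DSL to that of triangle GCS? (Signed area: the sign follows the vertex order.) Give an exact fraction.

Work in coordinates with D = (0, 0), N = (1, 0), F = (0, 1).
1. L is the midpoint of FD ⇒ L = (0, 1/2)
2. C lies on line DN with DC:CN = 2:1 ⇒ C = (2/3, 0)
3. G is the centroid of triangle NDL ⇒ G = (1/3, 1/6)
4. S lies on line CN with CS:SN = 5:3 ⇒ S = (7/8, 0)
2·[DSL] = 7/16, 2·[GCS] = 5/144
[DSL]:[GCS] = 7/16:5/144 = 63/5

[DSL]:[GCS] = 63/5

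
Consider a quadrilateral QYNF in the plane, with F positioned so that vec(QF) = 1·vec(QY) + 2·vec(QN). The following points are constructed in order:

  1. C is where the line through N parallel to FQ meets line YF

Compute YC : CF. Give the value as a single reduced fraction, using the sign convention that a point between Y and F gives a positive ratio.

Set Q = (0, 0), Y = (1, 0), N = (0, 1), F = (1, 2); any affine frame gives the same invariant.
1. C is where the line through N parallel to FQ meets line YF ⇒ C = (1, 3)
C = Y + t·(F−Y) with t = 3/2, so YC:CF = t:(1−t) = 3/2:-1/2

YC:CF = -3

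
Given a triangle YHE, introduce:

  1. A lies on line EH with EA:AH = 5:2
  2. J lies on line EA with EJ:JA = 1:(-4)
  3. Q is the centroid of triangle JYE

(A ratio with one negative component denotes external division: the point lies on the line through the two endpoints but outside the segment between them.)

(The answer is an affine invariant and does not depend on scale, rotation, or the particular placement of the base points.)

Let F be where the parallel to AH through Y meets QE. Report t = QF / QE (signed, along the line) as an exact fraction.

Choose coordinates Y = (0, 0), H = (1, 0), E = (0, 1).
1. A lies on line EH with EA:AH = 5:2 ⇒ A = (5/7, 2/7)
2. J lies on line EA with EJ:JA = 1:(-4) ⇒ J = (-5/21, 26/21)
3. Q is the centroid of triangle JYE ⇒ Q = (-5/63, 47/63)
through Y parallel to AH: direction (2/7, -2/7); meets QE at F = (-5/21, 5/21)
F = Q + t·(E−Q) with t = -2

t = -2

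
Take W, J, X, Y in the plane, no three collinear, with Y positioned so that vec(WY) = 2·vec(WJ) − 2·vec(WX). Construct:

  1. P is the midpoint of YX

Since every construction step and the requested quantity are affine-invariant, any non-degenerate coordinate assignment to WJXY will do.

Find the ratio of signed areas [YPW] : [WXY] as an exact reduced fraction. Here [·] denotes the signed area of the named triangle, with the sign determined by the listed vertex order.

Set W = (0, 0), J = (1, 0), X = (0, 1), Y = (2, -2); any affine frame gives the same invariant.
1. P is the midpoint of YX ⇒ P = (1, -1/2)
2·[YPW] = 1, 2·[WXY] = -2
[YPW]:[WXY] = 1:-2 = -1/2

[YPW]:[WXY] = -1/2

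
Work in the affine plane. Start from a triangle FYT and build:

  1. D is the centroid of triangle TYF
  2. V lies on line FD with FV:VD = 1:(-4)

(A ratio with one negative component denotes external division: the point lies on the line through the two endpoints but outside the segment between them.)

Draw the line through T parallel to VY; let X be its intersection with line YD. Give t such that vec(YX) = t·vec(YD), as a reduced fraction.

t = 11/4

Assign F = (0, 0), Y = (1, 0), T = (0, 1) — the answer is frame-independent, so this choice is without loss of generality.
1. D is the centroid of triangle TYF ⇒ D = (1/3, 1/3)
2. V lies on line FD with FV:VD = 1:(-4) ⇒ V = (-1/9, -1/9)
through T parallel to VY: direction (10/9, 1/9); meets YD at X = (-5/6, 11/12)
X = Y + t·(D−Y) with t = 11/4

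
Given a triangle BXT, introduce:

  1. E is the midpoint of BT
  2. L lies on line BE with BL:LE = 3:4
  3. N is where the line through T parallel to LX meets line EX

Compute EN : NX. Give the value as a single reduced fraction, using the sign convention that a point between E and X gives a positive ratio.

EN:NX = -7/11

Assign B = (0, 0), X = (1, 0), T = (0, 1) — the answer is frame-independent, so this choice is without loss of generality.
1. E is the midpoint of BT ⇒ E = (0, 1/2)
2. L lies on line BE with BL:LE = 3:4 ⇒ L = (0, 3/14)
3. N is where the line through T parallel to LX meets line EX ⇒ N = (-7/4, 11/8)
N = E + t·(X−E) with t = -7/4, so EN:NX = t:(1−t) = -7/4:11/4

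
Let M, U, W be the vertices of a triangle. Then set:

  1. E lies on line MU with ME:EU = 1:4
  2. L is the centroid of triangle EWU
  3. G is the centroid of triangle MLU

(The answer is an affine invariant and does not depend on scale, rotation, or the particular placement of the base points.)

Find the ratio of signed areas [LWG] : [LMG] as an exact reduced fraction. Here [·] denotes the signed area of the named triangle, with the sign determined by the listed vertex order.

Assign M = (0, 0), U = (1, 0), W = (0, 1) — the answer is frame-independent, so this choice is without loss of generality.
1. E lies on line MU with ME:EU = 1:4 ⇒ E = (1/5, 0)
2. L is the centroid of triangle EWU ⇒ L = (2/5, 1/3)
3. G is the centroid of triangle MLU ⇒ G = (7/15, 1/9)
2·[LWG] = 2/45, 2·[LMG] = 1/9
[LWG]:[LMG] = 2/45:1/9 = 2/5

[LWG]:[LMG] = 2/5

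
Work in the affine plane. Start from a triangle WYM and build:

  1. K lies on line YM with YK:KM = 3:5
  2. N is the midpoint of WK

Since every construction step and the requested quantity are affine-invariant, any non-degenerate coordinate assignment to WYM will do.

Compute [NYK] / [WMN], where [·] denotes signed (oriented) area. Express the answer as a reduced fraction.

[NYK]:[WMN] = -3/5

Work in coordinates with W = (0, 0), Y = (1, 0), M = (0, 1).
1. K lies on line YM with YK:KM = 3:5 ⇒ K = (5/8, 3/8)
2. N is the midpoint of WK ⇒ N = (5/16, 3/16)
2·[NYK] = 3/16, 2·[WMN] = -5/16
[NYK]:[WMN] = 3/16:-5/16 = -3/5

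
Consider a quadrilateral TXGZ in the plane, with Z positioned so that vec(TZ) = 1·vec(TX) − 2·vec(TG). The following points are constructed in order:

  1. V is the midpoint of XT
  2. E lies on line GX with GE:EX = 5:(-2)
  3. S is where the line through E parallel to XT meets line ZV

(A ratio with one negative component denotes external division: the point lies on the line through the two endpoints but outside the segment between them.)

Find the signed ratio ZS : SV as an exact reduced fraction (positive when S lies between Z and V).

ZS:SV = 2

Choose coordinates T = (0, 0), X = (1, 0), G = (0, 1), Z = (1, -2).
1. V is the midpoint of XT ⇒ V = (1/2, 0)
2. E lies on line GX with GE:EX = 5:(-2) ⇒ E = (5/3, -2/3)
3. S is where the line through E parallel to XT meets line ZV ⇒ S = (2/3, -2/3)
S = Z + t·(V−Z) with t = 2/3, so ZS:SV = t:(1−t) = 2/3:1/3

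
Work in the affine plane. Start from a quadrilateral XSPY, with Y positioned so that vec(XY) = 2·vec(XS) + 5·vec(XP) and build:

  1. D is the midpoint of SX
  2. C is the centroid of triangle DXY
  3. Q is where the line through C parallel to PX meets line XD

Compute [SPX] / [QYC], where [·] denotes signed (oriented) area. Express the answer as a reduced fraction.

[SPX]:[QYC] = 18/35

Choose coordinates X = (0, 0), S = (1, 0), P = (0, 1), Y = (2, 5).
1. D is the midpoint of SX ⇒ D = (1/2, 0)
2. C is the centroid of triangle DXY ⇒ C = (5/6, 5/3)
3. Q is where the line through C parallel to PX meets line XD ⇒ Q = (5/6, 0)
2·[SPX] = 1, 2·[QYC] = 35/18
[SPX]:[QYC] = 1:35/18 = 18/35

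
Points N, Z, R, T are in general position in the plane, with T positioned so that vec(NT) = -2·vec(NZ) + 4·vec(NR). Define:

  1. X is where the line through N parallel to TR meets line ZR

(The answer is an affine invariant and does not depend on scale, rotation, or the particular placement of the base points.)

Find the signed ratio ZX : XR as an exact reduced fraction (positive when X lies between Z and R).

ZX:XR = -3/2

Assign N = (0, 0), Z = (1, 0), R = (0, 1), T = (-2, 4) — the answer is frame-independent, so this choice is without loss of generality.
1. X is where the line through N parallel to TR meets line ZR ⇒ X = (-2, 3)
X = Z + t·(R−Z) with t = 3, so ZX:XR = t:(1−t) = 3:-2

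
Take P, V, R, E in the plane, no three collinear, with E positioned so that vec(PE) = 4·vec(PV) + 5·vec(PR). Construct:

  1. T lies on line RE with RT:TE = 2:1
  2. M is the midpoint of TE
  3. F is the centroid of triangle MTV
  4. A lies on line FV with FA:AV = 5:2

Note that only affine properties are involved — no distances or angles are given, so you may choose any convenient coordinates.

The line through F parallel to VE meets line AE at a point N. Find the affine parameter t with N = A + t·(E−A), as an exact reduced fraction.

t = -5/2

Choose coordinates P = (0, 0), V = (1, 0), R = (0, 1), E = (4, 5).
1. T lies on line RE with RT:TE = 2:1 ⇒ T = (8/3, 11/3)
2. M is the midpoint of TE ⇒ M = (10/3, 13/3)
3. F is the centroid of triangle MTV ⇒ F = (7/3, 8/3)
4. A lies on line FV with FA:AV = 5:2 ⇒ A = (29/21, 16/21)
through F parallel to VE: direction (3, 5); meets AE at N = (-31/6, -59/6)
N = A + t·(E−A) with t = -5/2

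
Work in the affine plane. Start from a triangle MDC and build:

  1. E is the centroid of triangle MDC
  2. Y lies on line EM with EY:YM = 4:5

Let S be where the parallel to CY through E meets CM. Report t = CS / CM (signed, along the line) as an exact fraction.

t = -4/5

Assign M = (0, 0), D = (1, 0), C = (0, 1) — the answer is frame-independent, so this choice is without loss of generality.
1. E is the centroid of triangle MDC ⇒ E = (1/3, 1/3)
2. Y lies on line EM with EY:YM = 4:5 ⇒ Y = (5/27, 5/27)
through E parallel to CY: direction (5/27, -22/27); meets CM at S = (0, 9/5)
S = C + t·(M−C) with t = -4/5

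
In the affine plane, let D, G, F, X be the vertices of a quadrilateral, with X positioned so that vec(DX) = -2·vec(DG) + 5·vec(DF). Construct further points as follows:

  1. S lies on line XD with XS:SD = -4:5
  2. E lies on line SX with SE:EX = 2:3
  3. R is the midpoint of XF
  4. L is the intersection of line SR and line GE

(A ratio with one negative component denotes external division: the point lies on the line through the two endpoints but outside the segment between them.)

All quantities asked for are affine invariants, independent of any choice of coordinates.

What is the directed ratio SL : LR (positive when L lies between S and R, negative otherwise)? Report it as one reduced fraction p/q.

SL:LR = 40/53

Assign D = (0, 0), G = (1, 0), F = (0, 1), X = (-2, 5) — the answer is frame-independent, so this choice is without loss of generality.
1. S lies on line XD with XS:SD = -4:5 ⇒ S = (-10, 25)
2. E lies on line SX with SE:EX = 2:3 ⇒ E = (-34/5, 17)
3. R is the midpoint of XF ⇒ R = (-1, 3)
4. L is the intersection of line SR and line GE ⇒ L = (-190/31, 1445/93)
L = S + t·(R−S) with t = 40/93, so SL:LR = t:(1−t) = 40/93:53/93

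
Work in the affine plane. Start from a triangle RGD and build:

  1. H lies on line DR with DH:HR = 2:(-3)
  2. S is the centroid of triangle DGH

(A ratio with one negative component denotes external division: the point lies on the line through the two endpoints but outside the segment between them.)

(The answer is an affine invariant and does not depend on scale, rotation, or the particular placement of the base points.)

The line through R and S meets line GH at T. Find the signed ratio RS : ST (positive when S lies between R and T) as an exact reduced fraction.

RS:ST = 7/2

Assign R = (0, 0), G = (1, 0), D = (0, 1) — the answer is frame-independent, so this choice is without loss of generality.
1. H lies on line DR with DH:HR = 2:(-3) ⇒ H = (0, 3)
2. S is the centroid of triangle DGH ⇒ S = (1/3, 4/3)
line RS meets GH at T = (3/7, 12/7)
S = R + t·(T−R) with t = 7/9, so RS:ST = 7/9:2/9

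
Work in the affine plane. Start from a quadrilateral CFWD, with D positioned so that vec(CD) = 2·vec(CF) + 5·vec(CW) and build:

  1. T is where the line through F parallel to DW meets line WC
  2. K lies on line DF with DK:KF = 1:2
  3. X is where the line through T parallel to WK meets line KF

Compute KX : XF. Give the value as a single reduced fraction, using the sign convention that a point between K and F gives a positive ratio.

Assign C = (0, 0), F = (1, 0), W = (0, 1), D = (2, 5) — the answer is frame-independent, so this choice is without loss of generality.
1. T is where the line through F parallel to DW meets line WC ⇒ T = (0, -2)
2. K lies on line DF with DK:KF = 1:2 ⇒ K = (5/3, 10/3)
3. X is where the line through T parallel to WK meets line KF ⇒ X = (5/6, -5/6)
X = K + t·(F−K) with t = 5/4, so KX:XF = t:(1−t) = 5/4:-1/4

KX:XF = -5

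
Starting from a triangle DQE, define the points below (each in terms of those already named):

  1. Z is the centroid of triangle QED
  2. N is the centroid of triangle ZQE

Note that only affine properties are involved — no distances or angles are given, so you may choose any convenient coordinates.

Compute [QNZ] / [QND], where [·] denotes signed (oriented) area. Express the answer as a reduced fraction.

[QNZ]:[QND] = 1/4

Work in coordinates with D = (0, 0), Q = (1, 0), E = (0, 1).
1. Z is the centroid of triangle QED ⇒ Z = (1/3, 1/3)
2. N is the centroid of triangle ZQE ⇒ N = (4/9, 4/9)
2·[QNZ] = 1/9, 2·[QND] = 4/9
[QNZ]:[QND] = 1/9:4/9 = 1/4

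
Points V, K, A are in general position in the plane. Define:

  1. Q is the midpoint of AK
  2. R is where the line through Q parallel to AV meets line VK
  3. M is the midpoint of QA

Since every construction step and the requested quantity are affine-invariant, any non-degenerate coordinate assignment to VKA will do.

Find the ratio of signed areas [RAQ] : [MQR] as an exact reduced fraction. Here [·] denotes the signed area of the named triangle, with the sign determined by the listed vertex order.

Assign V = (0, 0), K = (1, 0), A = (0, 1) — the answer is frame-independent, so this choice is without loss of generality.
1. Q is the midpoint of AK ⇒ Q = (1/2, 1/2)
2. R is where the line through Q parallel to AV meets line VK ⇒ R = (1/2, 0)
3. M is the midpoint of QA ⇒ M = (1/4, 3/4)
2·[RAQ] = -1/4, 2·[MQR] = -1/8
[RAQ]:[MQR] = -1/4:-1/8 = 2

[RAQ]:[MQR] = 2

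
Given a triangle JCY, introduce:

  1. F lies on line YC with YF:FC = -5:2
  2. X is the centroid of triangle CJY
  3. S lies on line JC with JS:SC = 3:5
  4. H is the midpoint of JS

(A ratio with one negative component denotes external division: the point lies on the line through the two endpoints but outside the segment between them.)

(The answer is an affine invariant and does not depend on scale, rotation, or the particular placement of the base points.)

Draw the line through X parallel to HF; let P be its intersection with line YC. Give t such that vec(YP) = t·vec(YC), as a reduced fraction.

t = 110/117

Choose coordinates J = (0, 0), C = (1, 0), Y = (0, 1).
1. F lies on line YC with YF:FC = -5:2 ⇒ F = (5/3, -2/3)
2. X is the centroid of triangle CJY ⇒ X = (1/3, 1/3)
3. S lies on line JC with JS:SC = 3:5 ⇒ S = (3/8, 0)
4. H is the midpoint of JS ⇒ H = (3/16, 0)
through X parallel to HF: direction (71/48, -2/3); meets YC at P = (110/117, 7/117)
P = Y + t·(C−Y) with t = 110/117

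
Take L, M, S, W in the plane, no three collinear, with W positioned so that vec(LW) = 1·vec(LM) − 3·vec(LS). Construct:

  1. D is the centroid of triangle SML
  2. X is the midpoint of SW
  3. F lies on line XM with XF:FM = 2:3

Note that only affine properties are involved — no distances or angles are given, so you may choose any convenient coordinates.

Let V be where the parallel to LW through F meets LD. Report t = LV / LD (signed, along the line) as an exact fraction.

t = 9/8

Work in coordinates with L = (0, 0), M = (1, 0), S = (0, 1), W = (1, -3).
1. D is the centroid of triangle SML ⇒ D = (1/3, 1/3)
2. X is the midpoint of SW ⇒ X = (1/2, -1)
3. F lies on line XM with XF:FM = 2:3 ⇒ F = (7/10, -3/5)
through F parallel to LW: direction (1, -3); meets LD at V = (3/8, 3/8)
V = L + t·(D−L) with t = 9/8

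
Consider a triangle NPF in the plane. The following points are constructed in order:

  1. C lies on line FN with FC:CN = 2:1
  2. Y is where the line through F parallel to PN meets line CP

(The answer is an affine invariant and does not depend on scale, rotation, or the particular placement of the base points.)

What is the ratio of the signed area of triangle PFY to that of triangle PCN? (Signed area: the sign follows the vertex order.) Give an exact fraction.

[PFY]:[PCN] = 6

Choose coordinates N = (0, 0), P = (1, 0), F = (0, 1).
1. C lies on line FN with FC:CN = 2:1 ⇒ C = (0, 1/3)
2. Y is where the line through F parallel to PN meets line CP ⇒ Y = (-2, 1)
2·[PFY] = 2, 2·[PCN] = 1/3
[PFY]:[PCN] = 2:1/3 = 6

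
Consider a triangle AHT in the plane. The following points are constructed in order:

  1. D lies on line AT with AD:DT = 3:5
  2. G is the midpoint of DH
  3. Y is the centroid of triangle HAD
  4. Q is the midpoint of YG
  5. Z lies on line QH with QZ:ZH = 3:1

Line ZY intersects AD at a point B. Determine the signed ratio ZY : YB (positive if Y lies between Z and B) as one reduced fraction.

ZY:YB = 25/16

Choose coordinates A = (0, 0), H = (1, 0), T = (0, 1).
1. D lies on line AT with AD:DT = 3:5 ⇒ D = (0, 3/8)
2. G is the midpoint of DH ⇒ G = (1/2, 3/16)
3. Y is the centroid of triangle HAD ⇒ Y = (1/3, 1/8)
4. Q is the midpoint of YG ⇒ Q = (5/12, 5/32)
5. Z lies on line QH with QZ:ZH = 3:1 ⇒ Z = (41/48, 5/128)
line ZY meets AD at B = (0, 9/50)
Y = Z + t·(B−Z) with t = 25/41, so ZY:YB = 25/41:16/41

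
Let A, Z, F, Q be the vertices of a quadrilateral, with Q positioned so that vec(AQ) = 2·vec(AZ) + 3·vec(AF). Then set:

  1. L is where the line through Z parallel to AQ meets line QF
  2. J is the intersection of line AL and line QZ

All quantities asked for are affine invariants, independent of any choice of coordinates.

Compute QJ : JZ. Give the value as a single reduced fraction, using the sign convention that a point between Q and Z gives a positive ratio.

QJ:JZ = 1/2

Set A = (0, 0), Z = (1, 0), F = (0, 1), Q = (2, 3); any affine frame gives the same invariant.
1. L is where the line through Z parallel to AQ meets line QF ⇒ L = (5, 6)
2. J is the intersection of line AL and line QZ ⇒ J = (5/3, 2)
J = Q + t·(Z−Q) with t = 1/3, so QJ:JZ = t:(1−t) = 1/3:2/3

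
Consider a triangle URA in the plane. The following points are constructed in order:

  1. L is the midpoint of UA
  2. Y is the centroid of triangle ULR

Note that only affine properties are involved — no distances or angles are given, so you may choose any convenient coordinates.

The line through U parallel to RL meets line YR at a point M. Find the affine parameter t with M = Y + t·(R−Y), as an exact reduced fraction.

t = -2

Choose coordinates U = (0, 0), R = (1, 0), A = (0, 1).
1. L is the midpoint of UA ⇒ L = (0, 1/2)
2. Y is the centroid of triangle ULR ⇒ Y = (1/3, 1/6)
through U parallel to RL: direction (-1, 1/2); meets YR at M = (-1, 1/2)
M = Y + t·(R−Y) with t = -2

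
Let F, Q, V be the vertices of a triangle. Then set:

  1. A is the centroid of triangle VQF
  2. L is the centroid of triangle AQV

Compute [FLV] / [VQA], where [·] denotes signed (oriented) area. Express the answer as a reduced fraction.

Choose coordinates F = (0, 0), Q = (1, 0), V = (0, 1).
1. A is the centroid of triangle VQF ⇒ A = (1/3, 1/3)
2. L is the centroid of triangle AQV ⇒ L = (4/9, 4/9)
2·[FLV] = 4/9, 2·[VQA] = -1/3
[FLV]:[VQA] = 4/9:-1/3 = -4/3

[FLV]:[VQA] = -4/3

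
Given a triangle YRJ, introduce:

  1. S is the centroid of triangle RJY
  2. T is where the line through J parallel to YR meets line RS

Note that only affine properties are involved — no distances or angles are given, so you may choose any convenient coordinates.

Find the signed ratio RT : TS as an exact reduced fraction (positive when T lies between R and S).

Choose coordinates Y = (0, 0), R = (1, 0), J = (0, 1).
1. S is the centroid of triangle RJY ⇒ S = (1/3, 1/3)
2. T is where the line through J parallel to YR meets line RS ⇒ T = (-1, 1)
T = R + t·(S−R) with t = 3, so RT:TS = t:(1−t) = 3:-2

RT:TS = -3/2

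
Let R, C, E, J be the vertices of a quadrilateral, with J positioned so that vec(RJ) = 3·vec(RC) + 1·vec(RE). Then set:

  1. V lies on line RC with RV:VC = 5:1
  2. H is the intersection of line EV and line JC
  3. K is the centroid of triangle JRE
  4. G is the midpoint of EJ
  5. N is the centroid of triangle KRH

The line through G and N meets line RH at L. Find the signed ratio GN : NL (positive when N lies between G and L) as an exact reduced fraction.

Choose coordinates R = (0, 0), C = (1, 0), E = (0, 1), J = (3, 1).
1. V lies on line RC with RV:VC = 5:1 ⇒ V = (5/6, 0)
2. H is the intersection of line EV and line JC ⇒ H = (15/17, -1/17)
3. K is the centroid of triangle JRE ⇒ K = (1, 2/3)
4. G is the midpoint of EJ ⇒ G = (3/2, 1)
5. N is the centroid of triangle KRH ⇒ N = (32/51, 31/153)
line GN meets RH at L = (45/119, -3/119)
N = G + t·(L−G) with t = 7/9, so GN:NL = 7/9:2/9

GN:NL = 7/2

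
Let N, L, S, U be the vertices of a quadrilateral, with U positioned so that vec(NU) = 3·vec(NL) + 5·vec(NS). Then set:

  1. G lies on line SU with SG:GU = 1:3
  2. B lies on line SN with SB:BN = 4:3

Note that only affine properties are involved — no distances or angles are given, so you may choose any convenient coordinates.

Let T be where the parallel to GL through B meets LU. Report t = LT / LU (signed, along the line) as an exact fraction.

t = -53/147

Work in coordinates with N = (0, 0), L = (1, 0), S = (0, 1), U = (3, 5).
1. G lies on line SU with SG:GU = 1:3 ⇒ G = (3/4, 2)
2. B lies on line SN with SB:BN = 4:3 ⇒ B = (0, 3/7)
through B parallel to GL: direction (1/4, -2); meets LU at T = (41/147, -265/147)
T = L + t·(U−L) with t = -53/147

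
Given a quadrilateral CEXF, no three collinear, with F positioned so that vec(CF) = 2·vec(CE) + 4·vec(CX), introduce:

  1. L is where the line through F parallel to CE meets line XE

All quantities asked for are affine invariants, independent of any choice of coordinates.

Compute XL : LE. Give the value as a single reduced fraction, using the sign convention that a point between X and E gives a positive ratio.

XL:LE = -3/4

Work in coordinates with C = (0, 0), E = (1, 0), X = (0, 1), F = (2, 4).
1. L is where the line through F parallel to CE meets line XE ⇒ L = (-3, 4)
L = X + t·(E−X) with t = -3, so XL:LE = t:(1−t) = -3:4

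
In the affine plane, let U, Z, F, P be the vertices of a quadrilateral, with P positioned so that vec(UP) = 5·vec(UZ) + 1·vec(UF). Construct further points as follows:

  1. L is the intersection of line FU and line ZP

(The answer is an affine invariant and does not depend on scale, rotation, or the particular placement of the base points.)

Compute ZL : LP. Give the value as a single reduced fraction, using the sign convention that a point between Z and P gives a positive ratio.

Choose coordinates U = (0, 0), Z = (1, 0), F = (0, 1), P = (5, 1).
1. L is the intersection of line FU and line ZP ⇒ L = (0, -1/4)
L = Z + t·(P−Z) with t = -1/4, so ZL:LP = t:(1−t) = -1/4:5/4

ZL:LP = -1/5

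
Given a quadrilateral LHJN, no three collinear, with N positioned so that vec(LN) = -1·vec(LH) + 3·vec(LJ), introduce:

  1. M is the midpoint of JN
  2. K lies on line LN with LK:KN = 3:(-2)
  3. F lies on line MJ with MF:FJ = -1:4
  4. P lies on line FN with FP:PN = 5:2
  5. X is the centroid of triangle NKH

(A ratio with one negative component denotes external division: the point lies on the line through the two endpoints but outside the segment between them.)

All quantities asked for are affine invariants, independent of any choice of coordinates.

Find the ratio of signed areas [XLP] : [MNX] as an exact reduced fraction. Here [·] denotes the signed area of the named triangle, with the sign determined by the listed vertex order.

[XLP]:[MNX] = 34/21

Assign L = (0, 0), H = (1, 0), J = (0, 1), N = (-1, 3) — the answer is frame-independent, so this choice is without loss of generality.
1. M is the midpoint of JN ⇒ M = (-1/2, 2)
2. K lies on line LN with LK:KN = 3:(-2) ⇒ K = (-3, 9)
3. F lies on line MJ with MF:FJ = -1:4 ⇒ F = (-2/3, 7/3)
4. P lies on line FN with FP:PN = 5:2 ⇒ P = (-19/21, 59/21)
5. X is the centroid of triangle NKH ⇒ X = (-1, 4)
2·[XLP] = -17/21, 2·[MNX] = -1/2
[XLP]:[MNX] = -17/21:-1/2 = 34/21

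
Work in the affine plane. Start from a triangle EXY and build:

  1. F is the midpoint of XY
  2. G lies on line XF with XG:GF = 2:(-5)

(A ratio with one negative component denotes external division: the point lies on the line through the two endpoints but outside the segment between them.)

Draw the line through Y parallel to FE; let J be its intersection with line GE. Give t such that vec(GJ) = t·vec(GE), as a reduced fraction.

Assign E = (0, 0), X = (1, 0), Y = (0, 1) — the answer is frame-independent, so this choice is without loss of generality.
1. F is the midpoint of XY ⇒ F = (1/2, 1/2)
2. G lies on line XF with XG:GF = 2:(-5) ⇒ G = (4/3, -1/3)
through Y parallel to FE: direction (-1/2, -1/2); meets GE at J = (-4/5, 1/5)
J = G + t·(E−G) with t = 8/5

t = 8/5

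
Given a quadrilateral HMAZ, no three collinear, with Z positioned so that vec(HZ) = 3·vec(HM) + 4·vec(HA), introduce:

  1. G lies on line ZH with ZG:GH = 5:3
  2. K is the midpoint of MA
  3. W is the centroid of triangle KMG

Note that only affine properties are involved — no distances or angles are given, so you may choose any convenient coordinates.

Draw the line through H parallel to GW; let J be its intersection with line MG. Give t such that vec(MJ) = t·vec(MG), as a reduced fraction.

Set H = (0, 0), M = (1, 0), A = (0, 1), Z = (3, 4); any affine frame gives the same invariant.
1. G lies on line ZH with ZG:GH = 5:3 ⇒ G = (9/8, 3/2)
2. K is the midpoint of MA ⇒ K = (1/2, 1/2)
3. W is the centroid of triangle KMG ⇒ W = (7/8, 2/3)
through H parallel to GW: direction (-1/4, -5/6); meets MG at J = (18/13, 60/13)
J = M + t·(G−M) with t = 40/13

t = 40/13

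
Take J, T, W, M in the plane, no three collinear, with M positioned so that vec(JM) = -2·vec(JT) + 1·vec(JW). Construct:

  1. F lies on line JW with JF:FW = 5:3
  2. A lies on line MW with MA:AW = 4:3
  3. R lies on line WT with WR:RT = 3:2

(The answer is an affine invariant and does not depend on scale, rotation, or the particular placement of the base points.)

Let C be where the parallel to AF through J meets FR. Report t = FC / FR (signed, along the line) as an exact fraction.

t = -50/3

Work in coordinates with J = (0, 0), T = (1, 0), W = (0, 1), M = (-2, 1).
1. F lies on line JW with JF:FW = 5:3 ⇒ F = (0, 5/8)
2. A lies on line MW with MA:AW = 4:3 ⇒ A = (-6/7, 1)
3. R lies on line WT with WR:RT = 3:2 ⇒ R = (3/5, 2/5)
through J parallel to AF: direction (6/7, -3/8); meets FR at C = (-10, 35/8)
C = F + t·(R−F) with t = -50/3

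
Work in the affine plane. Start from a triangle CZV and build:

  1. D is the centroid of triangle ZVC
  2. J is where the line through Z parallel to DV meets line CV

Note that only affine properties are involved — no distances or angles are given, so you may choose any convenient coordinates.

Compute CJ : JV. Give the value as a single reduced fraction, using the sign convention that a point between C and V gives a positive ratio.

CJ:JV = -2

Choose coordinates C = (0, 0), Z = (1, 0), V = (0, 1).
1. D is the centroid of triangle ZVC ⇒ D = (1/3, 1/3)
2. J is where the line through Z parallel to DV meets line CV ⇒ J = (0, 2)
J = C + t·(V−C) with t = 2, so CJ:JV = t:(1−t) = 2:-1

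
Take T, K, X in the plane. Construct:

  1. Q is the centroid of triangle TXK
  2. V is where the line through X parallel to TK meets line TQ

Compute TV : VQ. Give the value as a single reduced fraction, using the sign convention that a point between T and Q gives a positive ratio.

TV:VQ = -3/2

Work in coordinates with T = (0, 0), K = (1, 0), X = (0, 1).
1. Q is the centroid of triangle TXK ⇒ Q = (1/3, 1/3)
2. V is where the line through X parallel to TK meets line TQ ⇒ V = (1, 1)
V = T + t·(Q−T) with t = 3, so TV:VQ = t:(1−t) = 3:-2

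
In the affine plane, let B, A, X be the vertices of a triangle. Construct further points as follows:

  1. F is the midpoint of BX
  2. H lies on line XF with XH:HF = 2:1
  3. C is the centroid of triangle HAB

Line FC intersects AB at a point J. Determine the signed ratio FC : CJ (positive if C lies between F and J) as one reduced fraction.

Choose coordinates B = (0, 0), A = (1, 0), X = (0, 1).
1. F is the midpoint of BX ⇒ F = (0, 1/2)
2. H lies on line XF with XH:HF = 2:1 ⇒ H = (0, 2/3)
3. C is the centroid of triangle HAB ⇒ C = (1/3, 2/9)
line FC meets AB at J = (3/5, 0)
C = F + t·(J−F) with t = 5/9, so FC:CJ = 5/9:4/9

FC:CJ = 5/4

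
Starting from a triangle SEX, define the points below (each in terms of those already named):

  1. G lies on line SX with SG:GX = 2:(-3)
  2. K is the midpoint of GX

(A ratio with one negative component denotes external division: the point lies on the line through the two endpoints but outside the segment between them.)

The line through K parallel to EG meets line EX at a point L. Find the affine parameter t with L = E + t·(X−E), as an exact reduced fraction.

t = 1/2

Choose coordinates S = (0, 0), E = (1, 0), X = (0, 1).
1. G lies on line SX with SG:GX = 2:(-3) ⇒ G = (0, -2)
2. K is the midpoint of GX ⇒ K = (0, -1/2)
through K parallel to EG: direction (-1, -2); meets EX at L = (1/2, 1/2)
L = E + t·(X−E) with t = 1/2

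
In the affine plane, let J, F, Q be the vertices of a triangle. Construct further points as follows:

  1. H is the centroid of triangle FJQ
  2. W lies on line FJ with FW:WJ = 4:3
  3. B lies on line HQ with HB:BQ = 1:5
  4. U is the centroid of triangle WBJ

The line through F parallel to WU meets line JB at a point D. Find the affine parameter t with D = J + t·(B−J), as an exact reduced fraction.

t = 7/6

Assign J = (0, 0), F = (1, 0), Q = (0, 1) — the answer is frame-independent, so this choice is without loss of generality.
1. H is the centroid of triangle FJQ ⇒ H = (1/3, 1/3)
2. W lies on line FJ with FW:WJ = 4:3 ⇒ W = (3/7, 0)
3. B lies on line HQ with HB:BQ = 1:5 ⇒ B = (5/18, 4/9)
4. U is the centroid of triangle WBJ ⇒ U = (89/378, 4/27)
through F parallel to WU: direction (-73/378, 4/27); meets JB at D = (35/108, 14/27)
D = J + t·(B−J) with t = 7/6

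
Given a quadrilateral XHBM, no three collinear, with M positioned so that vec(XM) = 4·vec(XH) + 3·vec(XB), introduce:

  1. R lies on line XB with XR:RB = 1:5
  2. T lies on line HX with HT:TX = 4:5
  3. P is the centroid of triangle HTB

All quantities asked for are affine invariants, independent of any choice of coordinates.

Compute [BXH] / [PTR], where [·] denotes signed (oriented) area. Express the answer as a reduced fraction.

Work in coordinates with X = (0, 0), H = (1, 0), B = (0, 1), M = (4, 3).
1. R lies on line XB with XR:RB = 1:5 ⇒ R = (0, 1/6)
2. T lies on line HX with HT:TX = 4:5 ⇒ T = (5/9, 0)
3. P is the centroid of triangle HTB ⇒ P = (14/27, 1/3)
2·[BXH] = 1, 2·[PTR] = -29/162
[BXH]:[PTR] = 1:-29/162 = -162/29

[BXH]:[PTR] = -162/29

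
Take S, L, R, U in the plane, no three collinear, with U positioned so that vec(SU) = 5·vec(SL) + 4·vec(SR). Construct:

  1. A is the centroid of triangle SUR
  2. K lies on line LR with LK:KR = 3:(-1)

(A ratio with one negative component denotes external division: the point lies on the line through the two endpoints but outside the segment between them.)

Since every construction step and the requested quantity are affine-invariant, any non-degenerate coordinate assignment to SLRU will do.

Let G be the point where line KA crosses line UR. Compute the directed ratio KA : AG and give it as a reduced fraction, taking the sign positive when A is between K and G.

KA:AG = -17/5

Work in coordinates with S = (0, 0), L = (1, 0), R = (0, 1), U = (5, 4).
1. A is the centroid of triangle SUR ⇒ A = (5/3, 5/3)
2. K lies on line LR with LK:KR = 3:(-1) ⇒ K = (-1/2, 3/2)
line KA meets UR at G = (35/34, 55/34)
A = K + t·(G−K) with t = 17/12, so KA:AG = 17/12:-5/12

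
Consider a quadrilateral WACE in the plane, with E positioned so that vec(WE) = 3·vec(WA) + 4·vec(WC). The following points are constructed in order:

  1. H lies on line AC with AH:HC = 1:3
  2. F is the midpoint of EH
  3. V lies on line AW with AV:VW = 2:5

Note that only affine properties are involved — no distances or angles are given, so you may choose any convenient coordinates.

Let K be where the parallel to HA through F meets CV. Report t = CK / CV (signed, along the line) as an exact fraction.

t = -21/2

Choose coordinates W = (0, 0), A = (1, 0), C = (0, 1), E = (3, 4).
1. H lies on line AC with AH:HC = 1:3 ⇒ H = (3/4, 1/4)
2. F is the midpoint of EH ⇒ F = (15/8, 17/8)
3. V lies on line AW with AV:VW = 2:5 ⇒ V = (5/7, 0)
through F parallel to HA: direction (1/4, -1/4); meets CV at K = (-15/2, 23/2)
K = C + t·(V−C) with t = -21/2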